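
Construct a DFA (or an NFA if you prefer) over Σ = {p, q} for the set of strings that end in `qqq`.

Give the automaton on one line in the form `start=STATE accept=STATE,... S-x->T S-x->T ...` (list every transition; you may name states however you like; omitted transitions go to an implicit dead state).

start=s0 accept=s3 s0-p->s0 s0-q->s1 s1-p->s0 s1-q->s2 s2-p->s0 s2-q->s3 s3-p->s0 s3-q->s3

Remember how much of `qqq` the current input suffix matches. State s0 means no match yet; s1 means the last symbol is `q`; s2 means the last 2 symbols are `qq`; s3 means the last 3 symbols are `qqq`. Only s3 accepts. On a mismatch, fall back to the longest proper suffix that is still a prefix of `qqq`.
        p   q  
>  s0   s0  s1 
   s1   s0  s2 
   s2   s0  s3 
 * s3   s0  s3 
(> = start, * = accepting)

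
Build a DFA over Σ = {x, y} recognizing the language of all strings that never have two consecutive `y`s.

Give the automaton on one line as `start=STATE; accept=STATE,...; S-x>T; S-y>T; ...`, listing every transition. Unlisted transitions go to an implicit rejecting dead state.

start=s0; accept=s0,s1; s0-x>s0; s0-y>s1; s1-x>s0; s1-y>s2; s2-x>s2; s2-y>s2

Track partial matches of the forbidden pattern `yy`. State s2 is a dead state reached once `yy` has occurred; every other state accepts. s0 means no part of `yy` is currently matched.
3 states suffice.
        x   y  
>* s0   s0  s1 
 * s1   s0  s2 
   s2   s2  s2 
(> = start, * = accepting)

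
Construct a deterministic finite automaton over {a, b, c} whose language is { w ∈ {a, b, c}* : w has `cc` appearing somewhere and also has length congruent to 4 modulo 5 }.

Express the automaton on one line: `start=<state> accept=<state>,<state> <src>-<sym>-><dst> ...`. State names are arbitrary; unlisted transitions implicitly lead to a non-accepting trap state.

start=s0 accept=s11 s0-a->s1 s0-b->s1 s0-c->s2 s1-a->s3 s1-b->s3 s1-c->s4 s2-a->s3 s2-b->s3 s2-c->s5 s3-a->s6 s3-b->s6 s3-c->s7 s4-a->s6 s4-b->s6 s4-c->s8 s5-a->s8 s5-b->s8 s5-c->s8 s6-a->s9 s6-b->s9 s6-c->s10 s7-a->s9 s7-b->s9 s7-c->s11 s8-a->s11 s8-b->s11 s8-c->s11 s9-a->s0 s9-b->s0 s9-c->s12 s10-a->s0 s10-b->s0 s10-c->s13 s11-a->s13 s11-b->s13 s11-c->s13 s12-a->s1 s12-b->s1 s12-c->s14 s13-a->s14 s13-b->s14 s13-c->s14 s14-a->s5 s14-b->s5 s14-c->s5

Build one automaton per condition and run them in lockstep. One (3 states) tracks whether and how much of `cc` has been seen; the other (5 states) tracks the input length modulo 5. Each combined state is a pair, one component from each; accept when both components accept.
15 states suffice.
          a    b    c  
>  s0     s1   s1   s2 
   s1     s3   s3   s4 
   s2     s3   s3   s5 
   s3     s6   s6   s7 
   s4     s6   s6   s8 
   s5     s8   s8   s8 
   s6     s9   s9  s10 
   s7     s9   s9  s11 
   s8    s11  s11  s11 
   s9     s0   s0  s12 
   s10    s0   s0  s13 
 * s11   s13  s13  s13 
   s12    s1   s1  s14 
   s13   s14  s14  s14 
   s14    s5   s5   s5 
(> = start, * = accepting)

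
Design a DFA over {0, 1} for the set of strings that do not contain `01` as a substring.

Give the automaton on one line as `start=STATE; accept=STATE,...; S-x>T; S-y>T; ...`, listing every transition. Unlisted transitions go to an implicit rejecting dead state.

start=s0; accept=s0,s1; s0-0>s1; s0-1>s0; s1-0>s1; s1-1>s2; s2-0>s2; s2-1>s2

Track partial matches of the forbidden pattern `01`. State s2 is a dead state reached once `01` has occurred; every other state accepts. s0 means no part of `01` is currently matched.
With 3 states:
        0   1  
>* s0   s1  s0 
 * s1   s1  s2 
   s2   s2  s2 
(> = start, * = accepting)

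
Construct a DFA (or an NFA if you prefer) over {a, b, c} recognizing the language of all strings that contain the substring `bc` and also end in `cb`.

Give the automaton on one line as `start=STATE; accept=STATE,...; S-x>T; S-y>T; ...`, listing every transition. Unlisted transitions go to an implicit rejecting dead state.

start=q0; accept=q4; q0-a>q0; q0-b>q1; q0-c>q0; q1-a>q0; q1-b>q1; q1-c>q2; q2-a>q3; q2-b>q4; q2-c>q2; q3-a>q3; q3-b>q3; q3-c>q2; q4-a>q3; q4-b>q3; q4-c>q2

Build one automaton per condition and run them in lockstep. The first has 3 states tracking whether and how much of `bc` has been seen; the second has 3 states tracking how much of the suffix `cb` has currently been matched. A product state is a pair (one from each), accepting exactly when both do. Equivalent product states are then merged.
A 5-state machine:
        a   b   c  
>  q0   q0  q1  q0 
   q1   q0  q1  q2 
   q2   q3  q4  q2 
   q3   q3  q3  q2 
 * q4   q3  q3  q2 
(> = start, * = accepting)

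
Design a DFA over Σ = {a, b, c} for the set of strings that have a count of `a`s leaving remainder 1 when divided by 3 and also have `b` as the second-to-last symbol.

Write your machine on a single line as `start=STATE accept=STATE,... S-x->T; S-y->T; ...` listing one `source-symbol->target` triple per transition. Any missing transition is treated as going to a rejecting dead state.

Handle the two conditions separately and then intersect. The first has 3 states tracking the count of `a`s modulo 3; the second has 13 states tracking the last 2 symbols read. A product state is a pair (one from each), accepting exactly when both do. After merging equivalent states the machine shrinks.
With 7 states:
        a   b   c  
>  q0   q1  q2  q0 
   q1   q3  q4  q1 
   q2   q5  q2  q0 
   q3   q0  q3  q3 
   q4   q3  q6  q5 
 * q5   q3  q4  q1 
 * q6   q3  q6  q5 
(> = start, * = accepting)

start=q0; accept=q5,q6; q0-a->q1; q0-b->q2; q0-c->q0; q1-a->q3; q1-b->q4; q1-c->q1; q2-a->q5; q2-b->q2; q2-c->q0; q3-a->q0; q3-b->q3; q3-c->q3; q4-a->q3; q4-b->q6; q4-c->q5; q5-a->q3; q5-b->q4; q5-c->q1; q6-a->q3; q6-b->q6; q6-c->q5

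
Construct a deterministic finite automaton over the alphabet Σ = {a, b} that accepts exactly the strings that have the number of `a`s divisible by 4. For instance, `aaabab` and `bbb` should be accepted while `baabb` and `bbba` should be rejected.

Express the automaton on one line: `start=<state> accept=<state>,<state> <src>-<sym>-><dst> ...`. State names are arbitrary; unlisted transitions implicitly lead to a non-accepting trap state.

start=s0 accept=s0 s0-a->s1 s0-b->s0 s1-a->s2 s1-b->s1 s2-a->s3 s2-b->s2 s3-a->s0 s3-b->s3

Keep the running count of `a`s modulo 4: each `a` advances along the cycle s0 → s1 → s2 → s3 → s0 while other symbols loop. Accept at s0.
        a   b  
>* s0   s1  s0 
   s1   s2  s1 
   s2   s3  s2 
   s3   s0  s3 
(> = start, * = accepting)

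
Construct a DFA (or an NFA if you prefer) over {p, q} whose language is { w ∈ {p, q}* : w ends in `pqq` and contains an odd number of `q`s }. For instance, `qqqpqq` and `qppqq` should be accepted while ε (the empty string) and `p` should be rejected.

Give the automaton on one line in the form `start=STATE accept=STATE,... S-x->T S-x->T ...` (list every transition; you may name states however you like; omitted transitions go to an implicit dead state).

Run two small machines in parallel and take their product. One (4 states) tracks how much of the suffix `pqq` has currently been matched; the other (2 states) tracks the count of `q`s modulo 2. Each combined state is a pair, one component from each; accept when both components accept.
8 states suffice.
        p   q  
>  s0   s1  s2 
   s1   s1  s3 
   s2   s4  s0 
   s3   s4  s5 
   s4   s4  s6 
   s5   s1  s2 
   s6   s1  s7 
 * s7   s4  s0 
(> = start, * = accepting)

start=s0 accept=s7 s0-p->s1 s0-q->s2 s1-p->s1 s1-q->s3 s2-p->s4 s2-q->s0 s3-p->s4 s3-q->s5 s4-p->s4 s4-q->s6 s5-p->s1 s5-q->s2 s6-p->s1 s6-q->s7 s7-p->s4 s7-q->s0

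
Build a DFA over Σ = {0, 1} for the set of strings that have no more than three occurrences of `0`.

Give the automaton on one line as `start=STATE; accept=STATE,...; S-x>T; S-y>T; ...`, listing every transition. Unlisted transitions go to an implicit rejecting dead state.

start=q0; accept=q0,q1,q2,q3; q0-0>q1; q0-1>q0; q1-0>q2; q1-1>q1; q2-0>q3; q2-1>q2; q3-0>q4; q3-1>q3; q4-0>q4; q4-1>q4

Count `0`s, saturating at 4: states q0 through q3 mean 0 through 3 `0`s seen; q4 means more than 3. Each `0` increments (capped at q4); other symbols loop. Accept from {q0, q1, q2, q3}.
        0   1  
>* q0   q1  q0 
 * q1   q2  q1 
 * q2   q3  q2 
 * q3   q4  q3 
   q4   q4  q4 
(> = start, * = accepting)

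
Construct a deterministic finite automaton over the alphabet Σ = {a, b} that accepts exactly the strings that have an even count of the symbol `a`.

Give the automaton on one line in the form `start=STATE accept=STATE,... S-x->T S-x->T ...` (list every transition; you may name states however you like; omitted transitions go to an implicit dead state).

Keep the running count of `a`s modulo 2: each `a` advances along the cycle S0 → S1 → S0 while other symbols loop. Accept at S0.
With 2 states:
        a   b  
>* S0   S1  S0 
   S1   S0  S1 
(> = start, * = accepting)

start=S0 accept=S0 S0-a->S1 S0-b->S0 S1-a->S0 S1-b->S1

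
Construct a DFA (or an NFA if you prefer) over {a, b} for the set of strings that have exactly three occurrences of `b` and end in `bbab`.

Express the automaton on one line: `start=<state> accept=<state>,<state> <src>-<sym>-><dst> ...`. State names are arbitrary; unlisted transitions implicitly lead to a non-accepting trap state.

start=S0 accept=S8 S0-a->S0 S0-b->S1 S1-a->S2 S1-b->S3 S2-a->S2 S2-b->S4 S3-a->S5 S3-b->S6 S4-a->S7 S4-b->S6 S5-a->S7 S5-b->S8 S6-a->S9 S6-b->S10 S7-a->S7 S7-b->S11 S8-a->S12 S8-b->S10 S9-a->S12 S9-b->S13 S10-a->S14 S10-b->S10 S11-a->S12 S11-b->S10 S12-a->S12 S12-b->S15 S13-a->S16 S13-b->S10 S14-a->S16 S14-b->S13 S15-a->S16 S15-b->S10 S16-a->S16 S16-b->S15

Build one automaton per condition and run them in lockstep. The first has 5 states tracking the count of `b`s, saturating at 4; the second has 5 states tracking how much of the suffix `bbab` has currently been matched. A product state is a pair (one from each), accepting exactly when both do.
          a    b  
>  S0     S0   S1 
   S1     S2   S3 
   S2     S2   S4 
   S3     S5   S6 
   S4     S7   S6 
   S5     S7   S8 
   S6     S9  S10 
   S7     S7  S11 
 * S8    S12  S10 
   S9    S12  S13 
   S10   S14  S10 
   S11   S12  S10 
   S12   S12  S15 
   S13   S16  S10 
   S14   S16  S13 
   S15   S16  S10 
   S16   S16  S15 
(> = start, * = accepting)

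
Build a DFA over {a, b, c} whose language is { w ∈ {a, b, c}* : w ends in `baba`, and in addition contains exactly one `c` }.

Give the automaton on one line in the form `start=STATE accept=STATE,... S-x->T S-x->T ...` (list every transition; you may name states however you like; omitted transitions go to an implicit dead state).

start=q0 accept=q6 q0-a->q0 q0-b->q0 q0-c->q1 q1-a->q1 q1-b->q2 q1-c->q3 q2-a->q4 q2-b->q2 q2-c->q3 q3-a->q3 q3-b->q3 q3-c->q3 q4-a->q1 q4-b->q5 q4-c->q3 q5-a->q6 q5-b->q2 q5-c->q3 q6-a->q1 q6-b->q5 q6-c->q3

Run two small machines in parallel and take their product. The first has 5 states tracking how much of the suffix `baba` has currently been matched; the second has 3 states tracking the count of `c`s, saturating at 2. A product state is a pair (one from each), accepting exactly when both do. Minimizing collapses redundant product states.
7 states suffice.
        a   b   c  
>  q0   q0  q0  q1 
   q1   q1  q2  q3 
   q2   q4  q2  q3 
   q3   q3  q3  q3 
   q4   q1  q5  q3 
   q5   q6  q2  q3 
 * q6   q1  q5  q3 
(> = start, * = accepting)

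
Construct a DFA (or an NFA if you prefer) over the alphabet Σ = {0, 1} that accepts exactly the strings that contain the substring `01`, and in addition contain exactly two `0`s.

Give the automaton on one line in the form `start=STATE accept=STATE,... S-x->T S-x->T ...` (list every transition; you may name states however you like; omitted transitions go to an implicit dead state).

Run two small machines in parallel and take their product. One (3 states) tracks whether and how much of `01` has been seen; the other (4 states) tracks the count of `0`s, saturating at 3. Each combined state is a pair, one component from each; accept when both components accept. After merging equivalent states the machine shrinks.
A 6-state machine:
        0   1  
>  q0   q1  q0 
   q1   q2  q3 
   q2   q4  q5 
   q3   q5  q3 
   q4   q4  q4 
 * q5   q4  q5 
(> = start, * = accepting)

start=q0 accept=q5 q0-0->q1 q0-1->q0 q1-0->q2 q1-1->q3 q2-0->q4 q2-1->q5 q3-0->q5 q3-1->q3 q4-0->q4 q4-1->q4 q5-0->q4 q5-1->q5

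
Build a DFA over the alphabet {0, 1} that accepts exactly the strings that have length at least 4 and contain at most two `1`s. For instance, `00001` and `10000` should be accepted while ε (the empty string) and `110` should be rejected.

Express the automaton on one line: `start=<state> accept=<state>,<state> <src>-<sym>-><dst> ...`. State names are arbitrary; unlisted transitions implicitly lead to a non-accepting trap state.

Handle the two conditions separately and then intersect. The first has 6 states tracking the input length, saturating at 5; the second has 4 states tracking the count of `1`s, saturating at 3. A product state is a pair (one from each), accepting exactly when both do. After merging equivalent states the machine shrinks.
          0    1  
>  S0     S1   S2 
   S1     S3   S4 
   S2     S4   S5 
   S3     S6   S7 
   S4     S7   S8 
   S5     S8   S9 
   S6    S10  S11 
   S7    S11  S12 
   S8    S12   S9 
   S9     S9   S9 
 * S10   S10  S11 
 * S11   S11  S12 
 * S12   S12   S9 
(> = start, * = accepting)

start=S0 accept=S10,S11,S12 S0-0->S1 S0-1->S2 S1-0->S3 S1-1->S4 S2-0->S4 S2-1->S5 S3-0->S6 S3-1->S7 S4-0->S7 S4-1->S8 S5-0->S8 S5-1->S9 S6-0->S10 S6-1->S11 S7-0->S11 S7-1->S12 S8-0->S12 S8-1->S9 S9-0->S9 S9-1->S9 S10-0->S10 S10-1->S11 S11-0->S11 S11-1->S12 S12-0->S12 S12-1->S9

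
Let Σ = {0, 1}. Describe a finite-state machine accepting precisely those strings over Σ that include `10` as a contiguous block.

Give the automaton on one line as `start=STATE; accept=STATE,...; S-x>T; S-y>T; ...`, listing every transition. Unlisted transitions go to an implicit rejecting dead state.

start=A; accept=C; A-0>A; A-1>B; B-0>C; B-1>B; C-0>C; C-1>C

Track how much of `10` has been matched so far: state A is no progress, C is the absorbing accept state reached once `10` has occurred. Intermediate states record partial matches; on a mismatch, fall back to the longest reusable overlap.
With 3 states:
       0  1 
>  A   A  B 
   B   C  B 
 * C   C  C 
(> = start, * = accepting)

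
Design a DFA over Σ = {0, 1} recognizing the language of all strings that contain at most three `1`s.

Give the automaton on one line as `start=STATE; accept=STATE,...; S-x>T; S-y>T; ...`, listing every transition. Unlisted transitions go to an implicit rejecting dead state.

start=q0; accept=q0,q1,q2,q3; q0-0>q0; q0-1>q1; q1-0>q1; q1-1>q2; q2-0>q2; q2-1>q3; q3-0>q3; q3-1>q4; q4-0>q4; q4-1>q4

Count `1`s, saturating at 4: states q0 through q3 mean 0 through 3 `1`s seen; q4 means more than 3. Each `1` increments (capped at q4); other symbols loop. Accept from {q0, q1, q2, q3}.
        0   1  
>* q0   q0  q1 
 * q1   q1  q2 
 * q2   q2  q3 
 * q3   q3  q4 
   q4   q4  q4 
(> = start, * = accepting)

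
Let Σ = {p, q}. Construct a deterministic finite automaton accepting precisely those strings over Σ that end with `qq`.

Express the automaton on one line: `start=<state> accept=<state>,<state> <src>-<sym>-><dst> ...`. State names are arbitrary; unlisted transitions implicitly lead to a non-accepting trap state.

start=s0 accept=s2 s0-p->s0 s0-q->s1 s1-p->s0 s1-q->s2 s2-p->s0 s2-q->s2

Remember how much of `qq` the current input suffix matches. State s0 means no match yet; s1 means the last symbol is `q`; s2 means the last 2 symbols are `qq`. Only s2 accepts. On a mismatch, fall back to the longest proper suffix that is still a prefix of `qq`.
With 3 states:
        p   q  
>  s0   s0  s1 
   s1   s0  s2 
 * s2   s0  s2 
(> = start, * = accepting)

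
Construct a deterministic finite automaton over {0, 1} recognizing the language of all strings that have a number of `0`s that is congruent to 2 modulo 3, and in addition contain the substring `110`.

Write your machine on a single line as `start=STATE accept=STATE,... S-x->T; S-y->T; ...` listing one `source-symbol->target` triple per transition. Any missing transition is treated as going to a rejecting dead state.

Handle the two conditions separately and then intersect. One (3 states) tracks the count of `0`s modulo 3; the other (4 states) tracks whether and how much of `110` has been seen. Each combined state is a pair, one component from each; accept when both components accept. Minimizing collapses redundant product states.
        0   1  
>  s0   s1  s2 
   s1   s3  s4 
   s2   s1  s5 
   s3   s0  s6 
   s4   s3  s7 
   s5   s7  s5 
   s6   s0  s8 
   s7   s9  s7 
   s8   s5  s8 
 * s9   s5  s9 
(> = start, * = accepting)

start=s0; accept=s9; s0-0->s1; s0-1->s2; s1-0->s3; s1-1->s4; s2-0->s1; s2-1->s5; s3-0->s0; s3-1->s6; s4-0->s3; s4-1->s7; s5-0->s7; s5-1->s5; s6-0->s0; s6-1->s8; s7-0->s9; s7-1->s7; s8-0->s5; s8-1->s8; s9-0->s5; s9-1->s9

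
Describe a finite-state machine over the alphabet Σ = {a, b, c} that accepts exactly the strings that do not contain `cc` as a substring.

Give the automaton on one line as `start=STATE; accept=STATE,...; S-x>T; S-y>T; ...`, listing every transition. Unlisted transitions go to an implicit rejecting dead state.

Track partial matches of the forbidden pattern `cc`. State q2 is a dead state reached once `cc` has occurred; every other state accepts. q0 means no part of `cc` is currently matched.
A 3-state machine:
        a   b   c  
>* q0   q0  q0  q1 
 * q1   q0  q0  q2 
   q2   q2  q2  q2 
(> = start, * = accepting)

start=q0; accept=q0,q1; q0-a>q0; q0-b>q0; q0-c>q1; q1-a>q0; q1-b>q0; q1-c>q2; q2-a>q2; q2-b>q2; q2-c>q2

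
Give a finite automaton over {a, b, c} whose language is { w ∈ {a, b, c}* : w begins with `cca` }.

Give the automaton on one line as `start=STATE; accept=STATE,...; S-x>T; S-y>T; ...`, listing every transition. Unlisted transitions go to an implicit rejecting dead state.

start=q0; accept=q3; q0-a>q4; q0-b>q4; q0-c>q1; q1-a>q4; q1-b>q4; q1-c>q2; q2-a>q3; q2-b>q4; q2-c>q4; q3-a>q3; q3-b>q3; q3-c>q3; q4-a>q4; q4-b>q4; q4-c>q4

Check the first 3 symbols one by one: q0 through q2 record how many have matched `cca` so far; any wrong symbol goes to the dead state q4. After all 3 match we enter the accepting sink q3.
With 5 states:
        a   b   c  
>  q0   q4  q4  q1 
   q1   q4  q4  q2 
   q2   q3  q4  q4 
 * q3   q3  q3  q3 
   q4   q4  q4  q4 
(> = start, * = accepting)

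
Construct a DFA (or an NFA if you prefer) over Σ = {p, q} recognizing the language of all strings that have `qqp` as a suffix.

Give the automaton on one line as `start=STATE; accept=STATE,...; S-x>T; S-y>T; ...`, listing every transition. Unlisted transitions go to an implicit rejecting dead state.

Remember how much of `qqp` the current input suffix matches. State A means no match yet; B means the last symbol is `q`; C means the last 2 symbols are `qq`; D means the last 3 symbols are `qqp`. Only D accepts. On a mismatch, fall back to the longest proper suffix that is still a prefix of `qqp`.
       p  q 
>  A   A  B 
   B   A  C 
   C   D  C 
 * D   A  B 
(> = start, * = accepting)

start=A; accept=D; A-p>A; A-q>B; B-p>A; B-q>C; C-p>D; C-q>C; D-p>A; D-q>B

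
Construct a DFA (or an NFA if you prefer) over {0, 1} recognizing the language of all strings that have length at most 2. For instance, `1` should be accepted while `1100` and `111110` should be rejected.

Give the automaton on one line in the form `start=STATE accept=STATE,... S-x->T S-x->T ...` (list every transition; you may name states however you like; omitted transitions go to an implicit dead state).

start=A accept=A,B,C A-0->B A-1->B B-0->C B-1->C C-0->D C-1->D D-0->D D-1->D

Count input length up to 3: every symbol moves from A toward D, which means 'more than 2' and absorbs. Accept from {A, B, C}.
4 states suffice.
       0  1 
>* A   B  B 
 * B   C  C 
 * C   D  D 
   D   D  D 
(> = start, * = accepting)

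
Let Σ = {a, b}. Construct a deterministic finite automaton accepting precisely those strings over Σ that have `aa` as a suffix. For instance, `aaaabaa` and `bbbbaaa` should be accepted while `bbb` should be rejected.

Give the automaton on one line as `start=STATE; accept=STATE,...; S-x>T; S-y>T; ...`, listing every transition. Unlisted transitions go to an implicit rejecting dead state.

Let each state record the length of the longest suffix of the input read so far that is also a prefix of `aa`. s1 means the last symbol is `a`; s2 means the last 2 symbols are `aa`. Accept only at s2, where the string currently ends in `aa`.
A 3-state machine:
        a   b  
>  s0   s1  s0 
   s1   s2  s0 
 * s2   s2  s0 
(> = start, * = accepting)

start=s0; accept=s2; s0-a>s1; s0-b>s0; s1-a>s2; s1-b>s0; s2-a>s2; s2-b>s0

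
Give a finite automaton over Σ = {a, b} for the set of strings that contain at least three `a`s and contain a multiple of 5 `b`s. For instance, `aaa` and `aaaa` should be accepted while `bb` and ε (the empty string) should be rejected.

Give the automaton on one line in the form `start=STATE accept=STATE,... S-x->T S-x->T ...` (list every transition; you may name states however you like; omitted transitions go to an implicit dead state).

start=S0 accept=S6 S0-a->S1 S0-b->S2 S1-a->S3 S1-b->S4 S2-a->S4 S2-b->S5 S3-a->S6 S3-b->S7 S4-a->S7 S4-b->S8 S5-a->S8 S5-b->S9 S6-a->S6 S6-b->S10 S7-a->S10 S7-b->S11 S8-a->S11 S8-b->S12 S9-a->S12 S9-b->S13 S10-a->S10 S10-b->S14 S11-a->S14 S11-b->S15 S12-a->S15 S12-b->S16 S13-a->S16 S13-b->S0 S14-a->S14 S14-b->S17 S15-a->S17 S15-b->S18 S16-a->S18 S16-b->S1 S17-a->S17 S17-b->S19 S18-a->S19 S18-b->S3 S19-a->S19 S19-b->S6

Build one automaton per condition and run them in lockstep. One (5 states) tracks the count of `a`s, saturating at 4; the other (5 states) tracks the count of `b`s modulo 5. Each combined state is a pair, one component from each; accept when both components accept. After merging equivalent states the machine shrinks.
          a    b  
>  S0     S1   S2 
   S1     S3   S4 
   S2     S4   S5 
   S3     S6   S7 
   S4     S7   S8 
   S5     S8   S9 
 * S6     S6  S10 
   S7    S10  S11 
   S8    S11  S12 
   S9    S12  S13 
   S10   S10  S14 
   S11   S14  S15 
   S12   S15  S16 
   S13   S16   S0 
   S14   S14  S17 
   S15   S17  S18 
   S16   S18   S1 
   S17   S17  S19 
   S18   S19   S3 
   S19   S19   S6 
(> = start, * = accepting)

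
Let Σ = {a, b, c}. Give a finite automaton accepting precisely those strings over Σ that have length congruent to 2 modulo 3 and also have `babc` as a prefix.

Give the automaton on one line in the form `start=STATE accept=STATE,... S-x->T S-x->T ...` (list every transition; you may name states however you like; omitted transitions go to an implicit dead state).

start=q0 accept=q6 q0-a->q1 q0-b->q2 q0-c->q1 q1-a->q1 q1-b->q1 q1-c->q1 q2-a->q3 q2-b->q1 q2-c->q1 q3-a->q1 q3-b->q4 q3-c->q1 q4-a->q1 q4-b->q1 q4-c->q5 q5-a->q6 q5-b->q6 q5-c->q6 q6-a->q7 q6-b->q7 q6-c->q7 q7-a->q5 q7-b->q5 q7-c->q5

Build one automaton per condition and run them in lockstep. The first has 3 states tracking the input length modulo 3; the second has 6 states tracking whether the input so far still matches the prefix `babc`. A product state is a pair (one from each), accepting exactly when both do. After merging equivalent states the machine shrinks.
With 8 states:
        a   b   c  
>  q0   q1  q2  q1 
   q1   q1  q1  q1 
   q2   q3  q1  q1 
   q3   q1  q4  q1 
   q4   q1  q1  q5 
   q5   q6  q6  q6 
 * q6   q7  q7  q7 
   q7   q5  q5  q5 
(> = start, * = accepting)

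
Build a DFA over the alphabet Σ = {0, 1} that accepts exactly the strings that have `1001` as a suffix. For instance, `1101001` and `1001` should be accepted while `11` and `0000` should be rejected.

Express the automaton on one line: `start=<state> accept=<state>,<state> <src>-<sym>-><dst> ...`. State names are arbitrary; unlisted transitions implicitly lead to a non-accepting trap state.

Remember how much of `1001` the current input suffix matches. State q0 means no match yet; q1 means the last symbol is `1`; q2 means the last 2 symbols are `10`; q3 means the last 3 symbols are `100`; q4 means the last 4 symbols are `1001`. Only q4 accepts. On a mismatch, fall back to the longest proper suffix that is still a prefix of `1001`.
5 states suffice.
        0   1  
>  q0   q0  q1 
   q1   q2  q1 
   q2   q3  q1 
   q3   q0  q4 
 * q4   q2  q1 
(> = start, * = accepting)

start=q0 accept=q4 q0-0->q0 q0-1->q1 q1-0->q2 q1-1->q1 q2-0->q3 q2-1->q1 q3-0->q0 q3-1->q4 q4-0->q2 q4-1->q1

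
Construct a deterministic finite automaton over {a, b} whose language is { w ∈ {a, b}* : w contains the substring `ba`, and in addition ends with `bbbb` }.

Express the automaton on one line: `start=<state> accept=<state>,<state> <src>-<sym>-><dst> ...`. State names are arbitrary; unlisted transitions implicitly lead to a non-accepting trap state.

start=S0 accept=S6 S0-a->S0 S0-b->S1 S1-a->S2 S1-b->S1 S2-a->S2 S2-b->S3 S3-a->S2 S3-b->S4 S4-a->S2 S4-b->S5 S5-a->S2 S5-b->S6 S6-a->S2 S6-b->S6

Build one automaton per condition and run them in lockstep. The first has 3 states tracking whether and how much of `ba` has been seen; the second has 5 states tracking how much of the suffix `bbbb` has currently been matched. A product state is a pair (one from each), accepting exactly when both do. After merging equivalent states the machine shrinks.
A 7-state machine:
        a   b  
>  S0   S0  S1 
   S1   S2  S1 
   S2   S2  S3 
   S3   S2  S4 
   S4   S2  S5 
   S5   S2  S6 
 * S6   S2  S6 
(> = start, * = accepting)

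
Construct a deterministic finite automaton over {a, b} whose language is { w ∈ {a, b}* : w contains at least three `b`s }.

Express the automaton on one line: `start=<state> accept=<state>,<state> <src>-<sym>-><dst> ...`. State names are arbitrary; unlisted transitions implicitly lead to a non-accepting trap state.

start=q0 accept=q3,q4 q0-a->q0 q0-b->q1 q1-a->q1 q1-b->q2 q2-a->q2 q2-b->q3 q3-a->q3 q3-b->q4 q4-a->q4 q4-b->q4

Only the number of `b`s matters, and only up to 4. Make a chain q0 → q1 → q2 → q3 → q4 advanced by each `b` (with q4 absorbing); every other symbol self-loops. The accepting set is {q3, q4}.
        a   b  
>  q0   q0  q1 
   q1   q1  q2 
   q2   q2  q3 
 * q3   q3  q4 
 * q4   q4  q4 
(> = start, * = accepting)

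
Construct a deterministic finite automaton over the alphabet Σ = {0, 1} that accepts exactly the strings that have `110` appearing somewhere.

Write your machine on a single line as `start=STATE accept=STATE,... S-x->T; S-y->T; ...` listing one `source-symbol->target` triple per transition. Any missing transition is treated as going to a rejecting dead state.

start=A; accept=D; A-0->A; A-1->B; B-0->A; B-1->C; C-0->D; C-1->C; D-0->D; D-1->D

Track how much of `110` has been matched so far: state A is no progress, D is the absorbing accept state reached once `110` has occurred. Intermediate states record partial matches; on a mismatch, fall back to the longest reusable overlap.
With 4 states:
       0  1 
>  A   A  B 
   B   A  C 
   C   D  C 
 * D   D  D 
(> = start, * = accepting)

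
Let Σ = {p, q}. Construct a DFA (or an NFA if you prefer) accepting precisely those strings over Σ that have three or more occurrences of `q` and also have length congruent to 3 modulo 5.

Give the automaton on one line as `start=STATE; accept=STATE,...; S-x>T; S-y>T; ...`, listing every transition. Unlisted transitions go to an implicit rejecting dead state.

start=A; accept=J; A-p>B; A-q>C; B-p>D; B-q>E; C-p>E; C-q>F; D-p>G; D-q>H; E-p>H; E-q>I; F-p>I; F-q>J; G-p>K; G-q>L; H-p>L; H-q>M; I-p>M; I-q>N; J-p>N; J-q>N; K-p>A; K-q>O; L-p>O; L-q>P; M-p>P; M-q>Q; N-p>Q; N-q>Q; O-p>C; O-q>R; P-p>R; P-q>S; Q-p>S; Q-q>S; R-p>F; R-q>T; S-p>T; S-q>T; T-p>J; T-q>J

Run two small machines in parallel and take their product. One (5 states) tracks the count of `q`s, saturating at 4; the other (5 states) tracks the input length modulo 5. Each combined state is a pair, one component from each; accept when both components accept. Minimizing collapses redundant product states.
       p  q 
>  A   B  C 
   B   D  E 
   C   E  F 
   D   G  H 
   E   H  I 
   F   I  J 
   G   K  L 
   H   L  M 
   I   M  N 
 * J   N  N 
   K   A  O 
   L   O  P 
   M   P  Q 
   N   Q  Q 
   O   C  R 
   P   R  S 
   Q   S  S 
   R   F  T 
   S   T  T 
   T   J  J 
(> = start, * = accepting)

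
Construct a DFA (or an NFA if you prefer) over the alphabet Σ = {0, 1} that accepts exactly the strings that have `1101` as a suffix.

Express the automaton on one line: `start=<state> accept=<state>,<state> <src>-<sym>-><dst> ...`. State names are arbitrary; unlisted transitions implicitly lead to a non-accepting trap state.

Let each state record the length of the longest suffix of the input read so far that is also a prefix of `1101`. s1 means the last symbol is `1`; s2 means the last 2 symbols are `11`; s3 means the last 3 symbols are `110`; s4 means the last 4 symbols are `1101`. Accept only at s4, where the string currently ends in `1101`.
A 5-state machine:
        0   1  
>  s0   s0  s1 
   s1   s0  s2 
   s2   s3  s2 
   s3   s0  s4 
 * s4   s0  s2 
(> = start, * = accepting)

start=s0 accept=s4 s0-0->s0 s0-1->s1 s1-0->s0 s1-1->s2 s2-0->s3 s2-1->s2 s3-0->s0 s3-1->s4 s4-0->s0 s4-1->s2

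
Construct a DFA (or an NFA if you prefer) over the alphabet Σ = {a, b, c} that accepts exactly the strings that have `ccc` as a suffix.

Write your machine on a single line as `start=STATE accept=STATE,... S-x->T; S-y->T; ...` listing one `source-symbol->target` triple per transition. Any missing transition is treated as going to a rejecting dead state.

start=q0; accept=q3; q0-a->q0; q0-b->q0; q0-c->q1; q1-a->q0; q1-b->q0; q1-c->q2; q2-a->q0; q2-b->q0; q2-c->q3; q3-a->q0; q3-b->q0; q3-c->q3

Remember how much of `ccc` the current input suffix matches. State q0 means no match yet; q1 means the last symbol is `c`; q2 means the last 2 symbols are `cc`; q3 means the last 3 symbols are `ccc`. Only q3 accepts. On a mismatch, fall back to the longest proper suffix that is still a prefix of `ccc`.
With 4 states:
        a   b   c  
>  q0   q0  q0  q1 
   q1   q0  q0  q2 
   q2   q0  q0  q3 
 * q3   q0  q0  q3 
(> = start, * = accepting)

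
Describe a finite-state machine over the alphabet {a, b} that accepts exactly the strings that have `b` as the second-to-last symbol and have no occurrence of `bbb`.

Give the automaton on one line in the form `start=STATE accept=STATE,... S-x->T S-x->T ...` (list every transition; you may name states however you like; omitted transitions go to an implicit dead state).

Run two small machines in parallel and take their product. One (7 states) tracks the last 2 symbols read; the other (4 states) tracks partial matches of the forbidden pattern `bbb`. Each combined state is a pair, one component from each; accept when both components accept. Equivalent product states are then merged.
With 5 states:
        a   b  
>  q0   q0  q1 
   q1   q2  q3 
 * q2   q0  q1 
 * q3   q2  q4 
   q4   q4  q4 
(> = start, * = accepting)

start=q0 accept=q2,q3 q0-a->q0 q0-b->q1 q1-a->q2 q1-b->q3 q2-a->q0 q2-b->q1 q3-a->q2 q3-b->q4 q4-a->q4 q4-b->q4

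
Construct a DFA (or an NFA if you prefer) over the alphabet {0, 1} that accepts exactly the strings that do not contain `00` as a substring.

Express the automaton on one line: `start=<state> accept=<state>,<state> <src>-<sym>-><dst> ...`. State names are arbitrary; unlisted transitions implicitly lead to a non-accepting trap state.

start=s0 accept=s0,s1 s0-0->s1 s0-1->s0 s1-0->s2 s1-1->s0 s2-0->s2 s2-1->s2

Track partial matches of the forbidden pattern `00`. State s2 is a dead state reached once `00` has occurred; every other state accepts. s0 means no part of `00` is currently matched.
        0   1  
>* s0   s1  s0 
 * s1   s2  s0 
   s2   s2  s2 
(> = start, * = accepting)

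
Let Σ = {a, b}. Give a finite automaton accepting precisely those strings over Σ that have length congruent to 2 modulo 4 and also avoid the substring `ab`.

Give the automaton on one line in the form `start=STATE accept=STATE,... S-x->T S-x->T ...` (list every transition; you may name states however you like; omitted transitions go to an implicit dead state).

start=q0 accept=q3,q5 q0-a->q1 q0-b->q2 q1-a->q3 q1-b->q4 q2-a->q3 q2-b->q5 q3-a->q6 q3-b->q4 q4-a->q4 q4-b->q4 q5-a->q6 q5-b->q7 q6-a->q8 q6-b->q4 q7-a->q8 q7-b->q0 q8-a->q1 q8-b->q4

Run two small machines in parallel and take their product. One (4 states) tracks the input length modulo 4; the other (3 states) tracks partial matches of the forbidden pattern `ab`. Each combined state is a pair, one component from each; accept when both components accept. Minimizing collapses redundant product states.
With 9 states:
        a   b  
>  q0   q1  q2 
   q1   q3  q4 
   q2   q3  q5 
 * q3   q6  q4 
   q4   q4  q4 
 * q5   q6  q7 
   q6   q8  q4 
   q7   q8  q0 
   q8   q1  q4 
(> = start, * = accepting)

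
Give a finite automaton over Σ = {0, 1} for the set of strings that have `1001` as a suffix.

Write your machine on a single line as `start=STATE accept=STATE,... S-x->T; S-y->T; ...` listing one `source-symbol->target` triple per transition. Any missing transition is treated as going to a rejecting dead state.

start=A; accept=E; A-0->A; A-1->B; B-0->C; B-1->B; C-0->D; C-1->B; D-0->A; D-1->E; E-0->C; E-1->B

Remember how much of `1001` the current input suffix matches. State A means no match yet; B means the last symbol is `1`; C means the last 2 symbols are `10`; D means the last 3 symbols are `100`; E means the last 4 symbols are `1001`. Only E accepts. On a mismatch, fall back to the longest proper suffix that is still a prefix of `1001`.
With 5 states:
       0  1 
>  A   A  B 
   B   C  B 
   C   D  B 
   D   A  E 
 * E   C  B 
(> = start, * = accepting)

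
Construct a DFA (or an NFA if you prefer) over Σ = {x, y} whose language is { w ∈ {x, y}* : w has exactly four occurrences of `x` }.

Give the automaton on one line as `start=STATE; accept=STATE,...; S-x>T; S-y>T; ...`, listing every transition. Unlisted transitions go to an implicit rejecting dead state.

start=A; accept=E; A-x>B; A-y>A; B-x>C; B-y>B; C-x>D; C-y>C; D-x>E; D-y>D; E-x>F; E-y>E; F-x>F; F-y>F

Count `x`s, saturating at 5: states A through E mean 0 through 4 `x`s seen; F means more than 4. Each `x` increments (capped at F); other symbols loop. Accept from {E}.
A 6-state machine:
       x  y 
>  A   B  A 
   B   C  B 
   C   D  C 
   D   E  D 
 * E   F  E 
   F   F  F 
(> = start, * = accepting)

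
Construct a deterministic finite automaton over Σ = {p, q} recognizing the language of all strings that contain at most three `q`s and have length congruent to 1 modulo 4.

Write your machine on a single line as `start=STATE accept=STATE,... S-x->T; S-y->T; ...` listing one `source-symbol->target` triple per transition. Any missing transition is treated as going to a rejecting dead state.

start=s0; accept=s1,s2,s14,s15; s0-p->s1; s0-q->s2; s1-p->s3; s1-q->s4; s2-p->s4; s2-q->s5; s3-p->s6; s3-q->s7; s4-p->s7; s4-q->s8; s5-p->s8; s5-q->s9; s6-p->s0; s6-q->s10; s7-p->s10; s7-q->s11; s8-p->s11; s8-q->s12; s9-p->s12; s9-q->s13; s10-p->s2; s10-q->s14; s11-p->s14; s11-q->s15; s12-p->s15; s12-q->s13; s13-p->s13; s13-q->s13; s14-p->s5; s14-q->s16; s15-p->s16; s15-q->s13; s16-p->s9; s16-q->s13

Handle the two conditions separately and then intersect. The first has 5 states tracking the count of `q`s, saturating at 4; the second has 4 states tracking the input length modulo 4. A product state is a pair (one from each), accepting exactly when both do. Equivalent product states are then merged.
          p    q  
>  s0     s1   s2 
 * s1     s3   s4 
 * s2     s4   s5 
   s3     s6   s7 
   s4     s7   s8 
   s5     s8   s9 
   s6     s0  s10 
   s7    s10  s11 
   s8    s11  s12 
   s9    s12  s13 
   s10    s2  s14 
   s11   s14  s15 
   s12   s15  s13 
   s13   s13  s13 
 * s14    s5  s16 
 * s15   s16  s13 
   s16    s9  s13 
(> = start, * = accepting)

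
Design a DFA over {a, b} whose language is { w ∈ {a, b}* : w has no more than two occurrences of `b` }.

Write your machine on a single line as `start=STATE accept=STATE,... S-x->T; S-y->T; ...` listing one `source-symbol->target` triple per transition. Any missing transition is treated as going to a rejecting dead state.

start=s0; accept=s0,s1,s2; s0-a->s0; s0-b->s1; s1-a->s1; s1-b->s2; s2-a->s2; s2-b->s3; s3-a->s3; s3-b->s3

Count `b`s, saturating at 3: states s0 through s2 mean 0 through 2 `b`s seen; s3 means more than 2. Each `b` increments (capped at s3); other symbols loop. Accept from {s0, s1, s2}.
4 states suffice.
        a   b  
>* s0   s0  s1 
 * s1   s1  s2 
 * s2   s2  s3 
   s3   s3  s3 
(> = start, * = accepting)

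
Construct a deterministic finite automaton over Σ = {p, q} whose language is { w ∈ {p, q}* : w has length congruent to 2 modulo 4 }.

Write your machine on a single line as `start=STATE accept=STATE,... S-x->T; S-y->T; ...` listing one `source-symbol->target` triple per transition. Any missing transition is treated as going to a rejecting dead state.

Only the length mod 4 matters, so use a 4-cycle: from any state, every input symbol moves to the next state, wrapping D back to A. Mark C accepting.
With 4 states:
       p  q 
>  A   B  B 
   B   C  C 
 * C   D  D 
   D   A  A 
(> = start, * = accepting)

start=A; accept=C; A-p->B; A-q->B; B-p->C; B-q->C; C-p->D; C-q->D; D-p->A; D-q->A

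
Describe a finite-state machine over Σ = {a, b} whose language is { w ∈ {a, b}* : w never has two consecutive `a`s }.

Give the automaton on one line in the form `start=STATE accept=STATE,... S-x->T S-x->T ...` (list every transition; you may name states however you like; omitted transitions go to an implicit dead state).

start=s0 accept=s0,s1 s0-a->s1 s0-b->s0 s1-a->s2 s1-b->s0 s2-a->s2 s2-b->s2

Track partial matches of the forbidden pattern `aa`. State s2 is a dead state reached once `aa` has occurred; every other state accepts. s0 means no part of `aa` is currently matched.
With 3 states:
        a   b  
>* s0   s1  s0 
 * s1   s2  s0 
   s2   s2  s2 
(> = start, * = accepting)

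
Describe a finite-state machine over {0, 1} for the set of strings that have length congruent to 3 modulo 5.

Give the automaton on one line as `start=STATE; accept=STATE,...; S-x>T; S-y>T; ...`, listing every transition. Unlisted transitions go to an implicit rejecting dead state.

Only the length mod 5 matters, so use a 5-cycle: from any state, every input symbol moves to the next state, wrapping q4 back to q0. Mark q3 accepting.
A 5-state machine:
        0   1  
>  q0   q1  q1 
   q1   q2  q2 
   q2   q3  q3 
 * q3   q4  q4 
   q4   q0  q0 
(> = start, * = accepting)

start=q0; accept=q3; q0-0>q1; q0-1>q1; q1-0>q2; q1-1>q2; q2-0>q3; q2-1>q3; q3-0>q4; q3-1>q4; q4-0>q0; q4-1>q0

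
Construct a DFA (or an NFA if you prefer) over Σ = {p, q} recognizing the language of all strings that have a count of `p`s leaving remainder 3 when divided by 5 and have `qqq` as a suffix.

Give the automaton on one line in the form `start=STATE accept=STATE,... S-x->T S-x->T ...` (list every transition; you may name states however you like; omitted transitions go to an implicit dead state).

start=A accept=H A-p->B A-q->A B-p->C B-q->B C-p->D C-q->C D-p->E D-q->F E-p->A E-q->E F-p->E F-q->G G-p->E G-q->H H-p->E H-q->H

Run two small machines in parallel and take their product. The first has 5 states tracking the count of `p`s modulo 5; the second has 4 states tracking how much of the suffix `qqq` has currently been matched. A product state is a pair (one from each), accepting exactly when both do. Equivalent product states are then merged.
8 states suffice.
       p  q 
>  A   B  A 
   B   C  B 
   C   D  C 
   D   E  F 
   E   A  E 
   F   E  G 
   G   E  H 
 * H   E  H 
(> = start, * = accepting)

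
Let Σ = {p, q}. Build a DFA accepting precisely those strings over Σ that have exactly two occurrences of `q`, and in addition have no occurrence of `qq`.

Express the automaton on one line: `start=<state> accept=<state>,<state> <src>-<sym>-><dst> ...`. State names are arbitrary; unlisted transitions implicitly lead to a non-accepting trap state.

start=s0 accept=s4 s0-p->s0 s0-q->s1 s1-p->s2 s1-q->s3 s2-p->s2 s2-q->s4 s3-p->s3 s3-q->s3 s4-p->s4 s4-q->s3

Build one automaton per condition and run them in lockstep. One (4 states) tracks the count of `q`s, saturating at 3; the other (3 states) tracks partial matches of the forbidden pattern `qq`. Each combined state is a pair, one component from each; accept when both components accept. Minimizing collapses redundant product states.
A 5-state machine:
        p   q  
>  s0   s0  s1 
   s1   s2  s3 
   s2   s2  s4 
   s3   s3  s3 
 * s4   s4  s3 
(> = start, * = accepting)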